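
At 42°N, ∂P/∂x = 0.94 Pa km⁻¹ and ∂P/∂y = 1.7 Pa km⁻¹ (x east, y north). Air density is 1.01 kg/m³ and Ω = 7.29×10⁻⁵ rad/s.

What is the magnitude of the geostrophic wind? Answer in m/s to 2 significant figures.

20 m/s

Coriolis parameter at 42°N:
f = 2Ω sin φ = 2 × 7.29×10⁻⁵ × sin 42° = 9.76×10⁻⁵ s⁻¹
Component geostrophic relations (x east, y north):
u_g = −(1/(fρ)) ∂P/∂y,  v_g = (1/(fρ)) ∂P/∂x
u_g = −(1.7×10⁻³)/(9.76×10⁻⁵ × 1.01) = −17.3 m/s;  v_g = (0.94×10⁻³)/(9.76×10⁻⁵ × 1.01) = 9.54 m/s
|V_g| = √(u_g² + v_g²) = 19.7 m/s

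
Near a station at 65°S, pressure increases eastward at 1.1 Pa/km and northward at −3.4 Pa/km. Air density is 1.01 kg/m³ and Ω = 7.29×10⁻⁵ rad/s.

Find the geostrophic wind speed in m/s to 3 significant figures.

Coriolis parameter at 65°S:
f = 2Ω sin φ = 2 × 7.29×10⁻⁵ × sin 65° = 1.32×10⁻⁴ s⁻¹
In the Southern Hemisphere f is negative: f = −1.32×10⁻⁴ s⁻¹.
Component geostrophic relations (x east, y north):
u_g = −(1/(fρ)) ∂P/∂y,  v_g = (1/(fρ)) ∂P/∂x
u_g = −(−3.4×10⁻³)/(−1.32×10⁻⁴ × 1.01) = −25.5 m/s;  v_g = (1.1×10⁻³)/(−1.32×10⁻⁴ × 1.01) = −8.24 m/s
|V_g| = √(u_g² + v_g²) = 26.8 m/s

26.8 m/s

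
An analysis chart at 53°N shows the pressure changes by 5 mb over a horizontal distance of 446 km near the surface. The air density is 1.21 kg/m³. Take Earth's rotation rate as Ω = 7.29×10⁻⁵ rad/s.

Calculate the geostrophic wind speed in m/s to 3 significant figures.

7.96 m/s

Coriolis parameter at 53°N:
f = 2Ω sin φ = 2 × 7.29×10⁻⁵ × sin 53° = 1.16×10⁻⁴ s⁻¹
Pressure gradient: |∂P/∂n| = 500 Pa / 446000 m = 1.12×10⁻³ Pa/m
Geostrophic balance (pressure-gradient force = Coriolis force):
V_g = (1/(fρ)) |∂P/∂n| = 1.12×10⁻³ / (1.16×10⁻⁴ × 1.21) = 7.96 m/s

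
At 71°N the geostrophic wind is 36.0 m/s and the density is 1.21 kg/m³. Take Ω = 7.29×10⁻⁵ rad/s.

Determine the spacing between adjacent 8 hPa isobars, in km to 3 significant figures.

Coriolis parameter at 71°N:
f = 2Ω sin φ = 2 × 7.29×10⁻⁵ × sin 71° = 1.38×10⁻⁴ s⁻¹
Geostrophic balance rearranged: |∂P/∂n| = f ρ V_g
|∂P/∂n| = 1.38×10⁻⁴ × 1.21 × 36.0 = 6.01×10⁻³ Pa/m
Isobar spacing: Δn = ΔP/|∂P/∂n| = 800 Pa / 6.01×10⁻³ Pa/m = 133222 m ≈ 133 km

133 km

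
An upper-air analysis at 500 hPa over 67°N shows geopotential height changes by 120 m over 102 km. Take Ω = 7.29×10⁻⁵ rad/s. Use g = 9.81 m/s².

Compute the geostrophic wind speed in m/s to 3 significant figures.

Coriolis parameter at 67°N:
f = 2Ω sin φ = 2 × 7.29×10⁻⁵ × sin 67° = 1.34×10⁻⁴ s⁻¹
Height gradient: |∂Z/∂n| = 120 m / 102000 m = 1.18×10⁻³
On a pressure surface, geostrophic balance gives V_g = (g/f)|∂Z/∂n|:
V_g = 9.81 × 1.18×10⁻³ / 1.34×10⁻⁴ = 86.0 m/s

86.0 m/s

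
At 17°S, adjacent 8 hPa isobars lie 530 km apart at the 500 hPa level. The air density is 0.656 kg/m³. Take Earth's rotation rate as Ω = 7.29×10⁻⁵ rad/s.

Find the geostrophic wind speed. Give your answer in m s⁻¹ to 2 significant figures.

54 m s⁻¹

Coriolis parameter at 17°S:
f = 2Ω sin φ = 2 × 7.29×10⁻⁵ × sin 17° = 4.26×10⁻⁵ s⁻¹
Pressure gradient: |∂P/∂n| = 800 Pa / 530000 m = 1.51×10⁻³ Pa/m
Geostrophic balance (pressure-gradient force = Coriolis force):
V_g = (1/(fρ)) |∂P/∂n| = 1.51×10⁻³ / (4.26×10⁻⁵ × 0.656) = 54.0 m/s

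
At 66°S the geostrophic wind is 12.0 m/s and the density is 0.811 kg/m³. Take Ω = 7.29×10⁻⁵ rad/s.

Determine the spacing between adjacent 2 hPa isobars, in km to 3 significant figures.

154 km

Coriolis parameter at 66°S:
f = 2Ω sin φ = 2 × 7.29×10⁻⁵ × sin 66° = 1.33×10⁻⁴ s⁻¹
Geostrophic balance rearranged: |∂P/∂n| = f ρ V_g
|∂P/∂n| = 1.33×10⁻⁴ × 0.811 × 12.0 = 1.30×10⁻³ Pa/m
Isobar spacing: Δn = ΔP/|∂P/∂n| = 200 Pa / 1.30×10⁻³ Pa/m = 154291 m ≈ 154 km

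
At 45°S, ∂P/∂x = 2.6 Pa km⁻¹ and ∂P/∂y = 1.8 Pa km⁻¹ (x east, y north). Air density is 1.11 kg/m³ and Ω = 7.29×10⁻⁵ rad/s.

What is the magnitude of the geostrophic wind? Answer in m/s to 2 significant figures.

Coriolis parameter at 45°S:
f = 2Ω sin φ = 2 × 7.29×10⁻⁵ × sin 45° = 1.03×10⁻⁴ s⁻¹
In the Southern Hemisphere f is negative: f = −1.03×10⁻⁴ s⁻¹.
Component geostrophic relations (x east, y north):
u_g = −(1/(fρ)) ∂P/∂y,  v_g = (1/(fρ)) ∂P/∂x
u_g = −(1.8×10⁻³)/(−1.03×10⁻⁴ × 1.11) = 15.7 m/s;  v_g = (2.6×10⁻³)/(−1.03×10⁻⁴ × 1.11) = −22.7 m/s
|V_g| = √(u_g² + v_g²) = 27.6 m/s

28 m/s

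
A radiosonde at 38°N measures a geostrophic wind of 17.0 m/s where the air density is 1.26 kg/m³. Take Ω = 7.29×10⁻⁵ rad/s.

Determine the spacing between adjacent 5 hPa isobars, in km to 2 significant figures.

260 km

Coriolis parameter at 38°N:
f = 2Ω sin φ = 2 × 7.29×10⁻⁵ × sin 38° = 8.98×10⁻⁵ s⁻¹
Geostrophic balance rearranged: |∂P/∂n| = f ρ V_g
|∂P/∂n| = 8.98×10⁻⁵ × 1.26 × 17.0 = 1.92×10⁻³ Pa/m
Isobar spacing: Δn = ΔP/|∂P/∂n| = 500 Pa / 1.92×10⁻³ Pa/m = 260047 m ≈ 260 km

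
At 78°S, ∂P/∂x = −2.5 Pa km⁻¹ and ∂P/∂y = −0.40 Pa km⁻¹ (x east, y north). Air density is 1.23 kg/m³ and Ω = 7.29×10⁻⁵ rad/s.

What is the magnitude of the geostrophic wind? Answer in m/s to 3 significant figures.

14.4 m/s

Coriolis parameter at 78°S:
f = 2Ω sin φ = 2 × 7.29×10⁻⁵ × sin 78° = 1.43×10⁻⁴ s⁻¹
In the Southern Hemisphere f is negative: f = −1.43×10⁻⁴ s⁻¹.
Component geostrophic relations (x east, y north):
u_g = −(1/(fρ)) ∂P/∂y,  v_g = (1/(fρ)) ∂P/∂x
u_g = −(−0.40×10⁻³)/(−1.43×10⁻⁴ × 1.23) = −2.28 m/s;  v_g = (−2.5×10⁻³)/(−1.43×10⁻⁴ × 1.23) = 14.3 m/s
|V_g| = √(u_g² + v_g²) = 14.4 m/s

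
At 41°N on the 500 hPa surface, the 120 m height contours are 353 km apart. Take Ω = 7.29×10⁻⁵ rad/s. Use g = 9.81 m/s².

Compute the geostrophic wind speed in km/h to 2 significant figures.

130 km/h

Coriolis parameter at 41°N:
f = 2Ω sin φ = 2 × 7.29×10⁻⁵ × sin 41° = 9.57×10⁻⁵ s⁻¹
Height gradient: |∂Z/∂n| = 120 m / 353000 m = 3.40×10⁻⁴
On a pressure surface, geostrophic balance gives V_g = (g/f)|∂Z/∂n|:
V_g = 9.81 × 3.40×10⁻⁴ / 9.57×10⁻⁵ = 34.9 m/s
Converting: 34.9 m/s × 3.6 = 130 km/h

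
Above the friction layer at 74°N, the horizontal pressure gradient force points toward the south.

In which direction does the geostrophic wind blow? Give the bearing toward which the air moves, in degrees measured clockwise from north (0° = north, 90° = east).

270°

The pressure-gradient force points toward the south (bearing 180°).
Geostrophic balance: in the Northern Hemisphere the Coriolis force deflects motion to the right, so the geostrophic wind blows 90° to the right of the pressure-gradient force (low pressure on the left).
Rotating 180° by 90° clockwise gives 270° — the wind blows toward the west.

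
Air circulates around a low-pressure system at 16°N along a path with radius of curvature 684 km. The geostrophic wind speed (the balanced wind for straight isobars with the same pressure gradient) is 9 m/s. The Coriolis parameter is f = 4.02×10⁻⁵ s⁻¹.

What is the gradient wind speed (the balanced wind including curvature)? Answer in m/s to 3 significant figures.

7.14 m/s

Around a low, centrifugal force acts outward with Coriolis, so pressure-gradient force balances both:
(1/ρ)|∂P/∂n| = fV + V²/R  →  V² + fR·V − fR·V_g = 0
With fR = 4.02×10⁻⁵ × 684×10³ m = 27.5 m/s:
V = [−fR + √((fR)² + 4 fR V_g)]/2 = [−27.5 + √(27.5² + 4×27.5×9)]/2 = 7.14 m/s
Subgeostrophic (V < V_g = 9 m/s), as expected around a low.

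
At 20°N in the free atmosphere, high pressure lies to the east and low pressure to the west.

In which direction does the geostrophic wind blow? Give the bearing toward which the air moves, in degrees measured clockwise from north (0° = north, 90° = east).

The pressure-gradient force points toward the west (bearing 270°).
Geostrophic balance: in the Northern Hemisphere the Coriolis force deflects motion to the right, so the geostrophic wind blows 90° to the right of the pressure-gradient force (low pressure on the left).
Rotating 270° by 90° clockwise gives 000° — the wind blows toward the north.

000°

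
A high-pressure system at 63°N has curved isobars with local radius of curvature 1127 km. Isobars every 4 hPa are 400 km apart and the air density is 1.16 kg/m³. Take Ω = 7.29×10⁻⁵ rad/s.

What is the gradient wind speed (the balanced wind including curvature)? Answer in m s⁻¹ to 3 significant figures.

Coriolis parameter at 63°N:
f = 2Ω sin φ = 2 × 7.29×10⁻⁵ × sin 63° = 1.30×10⁻⁴ s⁻¹
Pressure gradient: |∂P/∂n| = 400 Pa / 400000 m = 1.00×10⁻³ Pa/m
Geostrophic speed: V_g = |∂P/∂n|/(fρ) = 1.00×10⁻³/(1.30×10⁻⁴ × 1.16) = 6.64 m/s
Around a high, pressure-gradient force acts outward with centrifugal, so Coriolis balances both:
fV = (1/ρ)|∂P/∂n| + V²/R  →  V² − fR·V + fR·V_g = 0
With fR = 1.30×10⁻⁴ × 1127×10³ m = 146 m/s:
V = [fR − √((fR)² − 4 fR V_g)]/2 = [146 − √(146² − 4×146×6.64)]/2 = 6.97 m/s
Supergeostrophic (V > V_g = 6.64 m/s), as expected around a high.

6.97 m s⁻¹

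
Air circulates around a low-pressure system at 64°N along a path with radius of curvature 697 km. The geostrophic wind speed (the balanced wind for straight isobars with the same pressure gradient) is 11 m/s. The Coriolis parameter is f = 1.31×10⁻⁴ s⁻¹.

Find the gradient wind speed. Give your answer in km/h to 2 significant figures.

Around a low, centrifugal force acts outward with Coriolis, so pressure-gradient force balances both:
(1/ρ)|∂P/∂n| = fV + V²/R  →  V² + fR·V − fR·V_g = 0
With fR = 1.31×10⁻⁴ × 697×10³ m = 91.3 m/s:
V = [−fR + √((fR)² + 4 fR V_g)]/2 = [−91.3 + √(91.3² + 4×91.3×11)]/2 = 9.92 m/s
Subgeostrophic (V < V_g = 11 m/s), as expected around a low.
Converting: 9.92 m/s × 3.6 = 36 km/h

36 km/h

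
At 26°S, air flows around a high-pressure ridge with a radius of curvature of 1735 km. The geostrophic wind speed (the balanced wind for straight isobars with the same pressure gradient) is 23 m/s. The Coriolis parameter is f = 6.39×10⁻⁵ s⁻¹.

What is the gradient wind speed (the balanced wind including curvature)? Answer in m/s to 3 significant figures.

Around a high, pressure-gradient force acts outward with centrifugal, so Coriolis balances both:
fV = (1/ρ)|∂P/∂n| + V²/R  →  V² − fR·V + fR·V_g = 0
With fR = 6.39×10⁻⁵ × 1735×10³ m = 111 m/s:
V = [fR − √((fR)² − 4 fR V_g)]/2 = [111 − √(111² − 4×111×23)]/2 = 32.6 m/s
Supergeostrophic (V > V_g = 23 m/s), as expected around a high.

32.6 m/s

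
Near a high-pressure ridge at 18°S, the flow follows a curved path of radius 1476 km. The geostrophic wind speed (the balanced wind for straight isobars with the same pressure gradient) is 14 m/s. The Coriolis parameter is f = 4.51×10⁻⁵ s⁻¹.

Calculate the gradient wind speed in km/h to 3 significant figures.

72.1 km/h

Around a high, pressure-gradient force acts outward with centrifugal, so Coriolis balances both:
fV = (1/ρ)|∂P/∂n| + V²/R  →  V² − fR·V + fR·V_g = 0
With fR = 4.51×10⁻⁵ × 1476×10³ m = 66.6 m/s:
V = [fR − √((fR)² − 4 fR V_g)]/2 = [66.6 − √(66.6² − 4×66.6×14)]/2 = 20 m/s
Supergeostrophic (V > V_g = 14 m/s), as expected around a high.
Converting: 20 m/s × 3.6 = 72.1 km/h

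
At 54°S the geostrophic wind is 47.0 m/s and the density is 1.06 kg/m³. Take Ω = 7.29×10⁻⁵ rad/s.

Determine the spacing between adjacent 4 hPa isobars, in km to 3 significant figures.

68.1 km

Coriolis parameter at 54°S:
f = 2Ω sin φ = 2 × 7.29×10⁻⁵ × sin 54° = 1.18×10⁻⁴ s⁻¹
Geostrophic balance rearranged: |∂P/∂n| = f ρ V_g
|∂P/∂n| = 1.18×10⁻⁴ × 1.06 × 47.0 = 5.88×10⁻³ Pa/m
Isobar spacing: Δn = ΔP/|∂P/∂n| = 400 Pa / 5.88×10⁻³ Pa/m = 68068 m ≈ 68.1 km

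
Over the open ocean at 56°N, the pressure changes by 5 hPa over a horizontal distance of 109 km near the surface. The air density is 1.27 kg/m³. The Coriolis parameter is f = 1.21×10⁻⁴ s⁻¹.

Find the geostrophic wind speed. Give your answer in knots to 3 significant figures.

58.0 knots

Pressure gradient: |∂P/∂n| = 500 Pa / 109000 m = 4.59×10⁻³ Pa/m
Geostrophic balance (pressure-gradient force = Coriolis force):
V_g = (1/(fρ)) |∂P/∂n| = 4.59×10⁻³ / (1.21×10⁻⁴ × 1.27) = 29.9 m/s
Converting: 29.9 m/s × 1.944 = 58.0 knots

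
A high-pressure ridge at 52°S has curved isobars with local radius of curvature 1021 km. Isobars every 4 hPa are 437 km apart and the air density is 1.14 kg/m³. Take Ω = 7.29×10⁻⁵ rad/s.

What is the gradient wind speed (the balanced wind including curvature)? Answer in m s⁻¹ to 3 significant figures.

Coriolis parameter at 52°S:
f = 2Ω sin φ = 2 × 7.29×10⁻⁵ × sin 52° = 1.15×10⁻⁴ s⁻¹
Pressure gradient: |∂P/∂n| = 400 Pa / 437000 m = 9.15×10⁻⁴ Pa/m
Geostrophic speed: V_g = |∂P/∂n|/(fρ) = 9.15×10⁻⁴/(1.15×10⁻⁴ × 1.14) = 6.99 m/s
Around a high, pressure-gradient force acts outward with centrifugal, so Coriolis balances both:
fV = (1/ρ)|∂P/∂n| + V²/R  →  V² − fR·V + fR·V_g = 0
With fR = 1.15×10⁻⁴ × 1021×10³ m = 117 m/s:
V = [fR − √((fR)² − 4 fR V_g)]/2 = [117 − √(117² − 4×117×6.99)]/2 = 7.46 m/s
Supergeostrophic (V > V_g = 6.99 m/s), as expected around a high.

7.46 m s⁻¹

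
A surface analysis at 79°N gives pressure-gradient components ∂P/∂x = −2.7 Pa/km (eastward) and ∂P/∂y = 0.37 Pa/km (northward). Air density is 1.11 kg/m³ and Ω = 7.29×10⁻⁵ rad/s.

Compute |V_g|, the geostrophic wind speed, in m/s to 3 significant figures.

Coriolis parameter at 79°N:
f = 2Ω sin φ = 2 × 7.29×10⁻⁵ × sin 79° = 1.43×10⁻⁴ s⁻¹
Component geostrophic relations (x east, y north):
u_g = −(1/(fρ)) ∂P/∂y,  v_g = (1/(fρ)) ∂P/∂x
u_g = −(0.37×10⁻³)/(1.43×10⁻⁴ × 1.11) = −2.33 m/s;  v_g = (−2.7×10⁻³)/(1.43×10⁻⁴ × 1.11) = −17.0 m/s
|V_g| = √(u_g² + v_g²) = 17.2 m/s

17.2 m/s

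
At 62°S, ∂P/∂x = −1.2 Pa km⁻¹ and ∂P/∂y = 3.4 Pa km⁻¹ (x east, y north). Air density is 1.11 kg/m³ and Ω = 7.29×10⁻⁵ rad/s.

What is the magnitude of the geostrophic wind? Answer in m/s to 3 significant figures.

25.2 m/s

Coriolis parameter at 62°S:
f = 2Ω sin φ = 2 × 7.29×10⁻⁵ × sin 62° = 1.29×10⁻⁴ s⁻¹
In the Southern Hemisphere f is negative: f = −1.29×10⁻⁴ s⁻¹.
Component geostrophic relations (x east, y north):
u_g = −(1/(fρ)) ∂P/∂y,  v_g = (1/(fρ)) ∂P/∂x
u_g = −(3.4×10⁻³)/(−1.29×10⁻⁴ × 1.11) = 23.8 m/s;  v_g = (−1.2×10⁻³)/(−1.29×10⁻⁴ × 1.11) = 8.40 m/s
|V_g| = √(u_g² + v_g²) = 25.2 m/s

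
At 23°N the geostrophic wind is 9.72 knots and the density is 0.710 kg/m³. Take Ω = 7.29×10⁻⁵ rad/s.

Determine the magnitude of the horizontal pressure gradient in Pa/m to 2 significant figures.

Coriolis parameter at 23°N:
f = 2Ω sin φ = 2 × 7.29×10⁻⁵ × sin 23° = 5.70×10⁻⁵ s⁻¹
Wind speed in SI: 9.72 knots = 5.00 m/s
Geostrophic balance rearranged: |∂P/∂n| = f ρ V_g
|∂P/∂n| = 5.70×10⁻⁵ × 0.710 × 5.00 = 2.02×10⁻⁴ Pa/m

2.0×10⁻⁴ Pa/m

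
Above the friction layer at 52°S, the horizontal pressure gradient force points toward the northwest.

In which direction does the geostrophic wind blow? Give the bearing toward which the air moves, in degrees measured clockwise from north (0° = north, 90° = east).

The pressure-gradient force points toward the northwest (bearing 315°).
Geostrophic balance: in the Southern Hemisphere the Coriolis force deflects motion to the left, so the geostrophic wind blows 90° to the left of the pressure-gradient force (low pressure on the right).
Rotating 315° by 90° counterclockwise gives 225° — the wind blows toward the southwest.

225°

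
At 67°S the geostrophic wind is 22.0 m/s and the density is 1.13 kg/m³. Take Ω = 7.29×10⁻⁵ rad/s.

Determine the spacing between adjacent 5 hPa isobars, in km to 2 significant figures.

150 km

Coriolis parameter at 67°S:
f = 2Ω sin φ = 2 × 7.29×10⁻⁵ × sin 67° = 1.34×10⁻⁴ s⁻¹
Geostrophic balance rearranged: |∂P/∂n| = f ρ V_g
|∂P/∂n| = 1.34×10⁻⁴ × 1.13 × 22.0 = 3.34×10⁻³ Pa/m
Isobar spacing: Δn = ΔP/|∂P/∂n| = 500 Pa / 3.34×10⁻³ Pa/m = 149860 m ≈ 150 km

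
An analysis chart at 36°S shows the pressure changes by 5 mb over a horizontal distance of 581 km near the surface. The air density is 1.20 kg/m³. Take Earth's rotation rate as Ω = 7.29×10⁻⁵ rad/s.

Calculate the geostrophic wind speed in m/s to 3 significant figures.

Coriolis parameter at 36°S:
f = 2Ω sin φ = 2 × 7.29×10⁻⁵ × sin 36° = 8.57×10⁻⁵ s⁻¹
Pressure gradient: |∂P/∂n| = 500 Pa / 581000 m = 8.61×10⁻⁴ Pa/m
Geostrophic balance (pressure-gradient force = Coriolis force):
V_g = (1/(fρ)) |∂P/∂n| = 8.61×10⁻⁴ / (8.57×10⁻⁵ × 1.20) = 8.37 m/s

8.37 m/s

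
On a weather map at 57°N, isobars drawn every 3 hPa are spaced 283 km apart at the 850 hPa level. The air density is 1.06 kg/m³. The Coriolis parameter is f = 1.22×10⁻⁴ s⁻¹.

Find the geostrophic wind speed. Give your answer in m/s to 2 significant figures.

8.2 m/s

Pressure gradient: |∂P/∂n| = 300 Pa / 283000 m = 1.06×10⁻³ Pa/m
Geostrophic balance (pressure-gradient force = Coriolis force):
V_g = (1/(fρ)) |∂P/∂n| = 1.06×10⁻³ / (1.22×10⁻⁴ × 1.06) = 8.20 m/s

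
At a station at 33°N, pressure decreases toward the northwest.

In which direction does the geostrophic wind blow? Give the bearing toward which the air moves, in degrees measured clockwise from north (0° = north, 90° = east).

The pressure-gradient force points toward the northwest (bearing 315°).
Geostrophic balance: in the Northern Hemisphere the Coriolis force deflects motion to the right, so the geostrophic wind blows 90° to the right of the pressure-gradient force (low pressure on the left).
Rotating 315° by 90° clockwise gives 045° — the wind blows toward the northeast.

045°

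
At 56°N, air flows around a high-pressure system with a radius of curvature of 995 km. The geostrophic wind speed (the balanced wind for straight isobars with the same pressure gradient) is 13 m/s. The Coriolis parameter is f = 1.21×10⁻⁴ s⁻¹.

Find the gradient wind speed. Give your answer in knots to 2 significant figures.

29 knots

Around a high, pressure-gradient force acts outward with centrifugal, so Coriolis balances both:
fV = (1/ρ)|∂P/∂n| + V²/R  →  V² − fR·V + fR·V_g = 0
With fR = 1.21×10⁻⁴ × 995×10³ m = 120 m/s:
V = [fR − √((fR)² − 4 fR V_g)]/2 = [120 − √(120² − 4×120×13)]/2 = 14.8 m/s
Supergeostrophic (V > V_g = 13 m/s), as expected around a high.
Converting: 14.8 m/s × 1.944 = 29 knots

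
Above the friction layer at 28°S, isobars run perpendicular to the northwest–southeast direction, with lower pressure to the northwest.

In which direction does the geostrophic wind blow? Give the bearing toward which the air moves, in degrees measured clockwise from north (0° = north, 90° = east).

225°

The pressure-gradient force points toward the northwest (bearing 315°).
Geostrophic balance: in the Southern Hemisphere the Coriolis force deflects motion to the left, so the geostrophic wind blows 90° to the left of the pressure-gradient force (low pressure on the right).
Rotating 315° by 90° counterclockwise gives 225° — the wind blows toward the southwest.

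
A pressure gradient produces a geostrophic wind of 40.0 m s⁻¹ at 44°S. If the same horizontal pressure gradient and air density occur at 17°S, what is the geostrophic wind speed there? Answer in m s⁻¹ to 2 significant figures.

95 m s⁻¹

With the same pressure gradient and density, V_g ∝ 1/f ∝ 1/sin φ.
V₂ = V₁ · sin φ₁ / sin φ₂ = 40.0 × sin 44° / sin 17°
V₂ = 40.0 × 0.6947/0.2924 = 95 m s⁻¹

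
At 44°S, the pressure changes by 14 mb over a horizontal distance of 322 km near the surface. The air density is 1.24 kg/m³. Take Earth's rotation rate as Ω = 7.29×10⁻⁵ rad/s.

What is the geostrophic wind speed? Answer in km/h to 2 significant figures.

120 km/h

Coriolis parameter at 44°S:
f = 2Ω sin φ = 2 × 7.29×10⁻⁵ × sin 44° = 1.01×10⁻⁴ s⁻¹
Pressure gradient: |∂P/∂n| = 1400 Pa / 322000 m = 4.35×10⁻³ Pa/m
Geostrophic balance (pressure-gradient force = Coriolis force):
V_g = (1/(fρ)) |∂P/∂n| = 4.35×10⁻³ / (1.01×10⁻⁴ × 1.24) = 34.6 m/s
Converting: 34.6 m/s × 3.6 = 120 km/h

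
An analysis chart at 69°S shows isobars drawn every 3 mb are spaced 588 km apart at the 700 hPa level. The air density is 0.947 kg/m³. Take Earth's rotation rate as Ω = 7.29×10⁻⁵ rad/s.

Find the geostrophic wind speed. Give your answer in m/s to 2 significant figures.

Coriolis parameter at 69°S:
f = 2Ω sin φ = 2 × 7.29×10⁻⁵ × sin 69° = 1.36×10⁻⁴ s⁻¹
Pressure gradient: |∂P/∂n| = 300 Pa / 588000 m = 5.10×10⁻⁴ Pa/m
Geostrophic balance (pressure-gradient force = Coriolis force):
V_g = (1/(fρ)) |∂P/∂n| = 5.10×10⁻⁴ / (1.36×10⁻⁴ × 0.947) = 3.96 m/s

4.0 m/s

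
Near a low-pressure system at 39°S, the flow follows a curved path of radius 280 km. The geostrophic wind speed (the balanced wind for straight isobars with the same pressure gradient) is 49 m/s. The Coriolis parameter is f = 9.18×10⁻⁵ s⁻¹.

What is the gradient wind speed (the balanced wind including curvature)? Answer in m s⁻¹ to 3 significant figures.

24.9 m s⁻¹

Around a low, centrifugal force acts outward with Coriolis, so pressure-gradient force balances both:
(1/ρ)|∂P/∂n| = fV + V²/R  →  V² + fR·V − fR·V_g = 0
With fR = 9.18×10⁻⁵ × 280×10³ m = 25.7 m/s:
V = [−fR + √((fR)² + 4 fR V_g)]/2 = [−25.7 + √(25.7² + 4×25.7×49)]/2 = 24.9 m/s
Subgeostrophic (V < V_g = 49 m/s), as expected around a low.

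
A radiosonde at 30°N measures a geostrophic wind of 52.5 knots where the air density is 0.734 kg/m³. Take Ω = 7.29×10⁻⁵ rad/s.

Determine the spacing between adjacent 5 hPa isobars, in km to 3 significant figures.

Coriolis parameter at 30°N:
f = 2Ω sin φ = 2 × 7.29×10⁻⁵ × sin 30° = 7.29×10⁻⁵ s⁻¹
Wind speed in SI: 52.5 knots = 27.0 m/s
Geostrophic balance rearranged: |∂P/∂n| = f ρ V_g
|∂P/∂n| = 7.29×10⁻⁵ × 0.734 × 27.0 = 1.45×10⁻³ Pa/m
Isobar spacing: Δn = ΔP/|∂P/∂n| = 500 Pa / 1.45×10⁻³ Pa/m = 345978 m ≈ 346 km

346 km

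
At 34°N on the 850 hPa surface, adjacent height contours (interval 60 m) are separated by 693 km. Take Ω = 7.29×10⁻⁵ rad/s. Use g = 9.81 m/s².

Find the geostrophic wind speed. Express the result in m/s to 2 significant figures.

10 m/s

Coriolis parameter at 34°N:
f = 2Ω sin φ = 2 × 7.29×10⁻⁵ × sin 34° = 8.15×10⁻⁵ s⁻¹
Height gradient: |∂Z/∂n| = 60 m / 693000 m = 8.66×10⁻⁵
On a pressure surface, geostrophic balance gives V_g = (g/f)|∂Z/∂n|:
V_g = 9.81 × 8.66×10⁻⁵ / 8.15×10⁻⁵ = 10.4 m/s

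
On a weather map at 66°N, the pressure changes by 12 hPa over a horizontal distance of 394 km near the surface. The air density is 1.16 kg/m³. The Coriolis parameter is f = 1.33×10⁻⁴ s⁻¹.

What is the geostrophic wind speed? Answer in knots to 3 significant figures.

38.4 knots

Pressure gradient: |∂P/∂n| = 1200 Pa / 394000 m = 3.05×10⁻³ Pa/m
Geostrophic balance (pressure-gradient force = Coriolis force):
V_g = (1/(fρ)) |∂P/∂n| = 3.05×10⁻³ / (1.33×10⁻⁴ × 1.16) = 19.7 m/s
Converting: 19.7 m/s × 1.944 = 38.4 knots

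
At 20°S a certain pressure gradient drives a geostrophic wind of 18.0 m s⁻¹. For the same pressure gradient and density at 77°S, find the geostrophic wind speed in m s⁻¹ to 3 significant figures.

With the same pressure gradient and density, V_g ∝ 1/f ∝ 1/sin φ.
V₂ = V₁ · sin φ₁ / sin φ₂ = 18.0 × sin 20° / sin 77°
V₂ = 18.0 × 0.3420/0.9744 = 6.32 m s⁻¹

6.32 m s⁻¹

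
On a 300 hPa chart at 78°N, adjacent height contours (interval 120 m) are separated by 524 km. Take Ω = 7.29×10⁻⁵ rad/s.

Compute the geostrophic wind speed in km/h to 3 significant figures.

56.7 km/h

Coriolis parameter at 78°N:
f = 2Ω sin φ = 2 × 7.29×10⁻⁵ × sin 78° = 1.43×10⁻⁴ s⁻¹
Height gradient: |∂Z/∂n| = 120 m / 524000 m = 2.29×10⁻⁴
On a pressure surface, geostrophic balance gives V_g = (g/f)|∂Z/∂n|:
V_g = 9.81 × 2.29×10⁻⁴ / 1.43×10⁻⁴ = 15.8 m/s
Converting: 15.8 m/s × 3.6 = 56.7 km/h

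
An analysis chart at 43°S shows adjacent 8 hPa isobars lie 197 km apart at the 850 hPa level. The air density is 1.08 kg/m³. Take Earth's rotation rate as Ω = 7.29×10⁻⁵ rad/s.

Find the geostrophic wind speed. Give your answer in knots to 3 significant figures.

73.5 knots

Coriolis parameter at 43°S:
f = 2Ω sin φ = 2 × 7.29×10⁻⁵ × sin 43° = 9.94×10⁻⁵ s⁻¹
Pressure gradient: |∂P/∂n| = 800 Pa / 197000 m = 4.06×10⁻³ Pa/m
Geostrophic balance (pressure-gradient force = Coriolis force):
V_g = (1/(fρ)) |∂P/∂n| = 4.06×10⁻³ / (9.94×10⁻⁵ × 1.08) = 37.8 m/s
Converting: 37.8 m/s × 1.944 = 73.5 knots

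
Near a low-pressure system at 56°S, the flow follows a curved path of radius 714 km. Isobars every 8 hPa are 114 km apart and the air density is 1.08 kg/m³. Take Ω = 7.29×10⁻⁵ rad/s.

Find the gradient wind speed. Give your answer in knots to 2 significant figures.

Coriolis parameter at 56°S:
f = 2Ω sin φ = 2 × 7.29×10⁻⁵ × sin 56° = 1.21×10⁻⁴ s⁻¹
Pressure gradient: |∂P/∂n| = 800 Pa / 114000 m = 7.02×10⁻³ Pa/m
Geostrophic speed: V_g = |∂P/∂n|/(fρ) = 7.02×10⁻³/(1.21×10⁻⁴ × 1.08) = 53.8 m/s
Around a low, centrifugal force acts outward with Coriolis, so pressure-gradient force balances both:
(1/ρ)|∂P/∂n| = fV + V²/R  →  V² + fR·V − fR·V_g = 0
With fR = 1.21×10⁻⁴ × 714×10³ m = 86.3 m/s:
V = [−fR + √((fR)² + 4 fR V_g)]/2 = [−86.3 + √(86.3² + 4×86.3×53.8)]/2 = 37.5 m/s
Subgeostrophic (V < V_g = 53.8 m/s), as expected around a low.
Converting: 37.5 m/s × 1.944 = 73 knots

73 knots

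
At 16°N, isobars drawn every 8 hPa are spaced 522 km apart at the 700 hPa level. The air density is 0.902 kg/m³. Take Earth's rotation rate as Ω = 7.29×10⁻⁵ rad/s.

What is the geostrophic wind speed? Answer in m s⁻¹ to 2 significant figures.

42 m s⁻¹

Coriolis parameter at 16°N:
f = 2Ω sin φ = 2 × 7.29×10⁻⁵ × sin 16° = 4.02×10⁻⁵ s⁻¹
Pressure gradient: |∂P/∂n| = 800 Pa / 522000 m = 1.53×10⁻³ Pa/m
Geostrophic balance (pressure-gradient force = Coriolis force):
V_g = (1/(fρ)) |∂P/∂n| = 1.53×10⁻³ / (4.02×10⁻⁵ × 0.902) = 42.3 m/s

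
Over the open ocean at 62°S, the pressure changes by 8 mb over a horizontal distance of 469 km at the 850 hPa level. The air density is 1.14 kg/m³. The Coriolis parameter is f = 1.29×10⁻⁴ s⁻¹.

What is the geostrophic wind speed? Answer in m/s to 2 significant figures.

12 m/s

Pressure gradient: |∂P/∂n| = 800 Pa / 469000 m = 1.71×10⁻³ Pa/m
Geostrophic balance (pressure-gradient force = Coriolis force):
V_g = (1/(fρ)) |∂P/∂n| = 1.71×10⁻³ / (1.29×10⁻⁴ × 1.14) = 11.6 m/s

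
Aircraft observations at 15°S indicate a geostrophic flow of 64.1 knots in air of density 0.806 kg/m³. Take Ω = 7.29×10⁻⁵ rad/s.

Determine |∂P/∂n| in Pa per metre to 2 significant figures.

1.0×10⁻³ Pa/m

Coriolis parameter at 15°S:
f = 2Ω sin φ = 2 × 7.29×10⁻⁵ × sin 15° = 3.77×10⁻⁵ s⁻¹
Wind speed in SI: 64.1 knots = 33.0 m/s
Geostrophic balance rearranged: |∂P/∂n| = f ρ V_g
|∂P/∂n| = 3.77×10⁻⁵ × 0.806 × 33.0 = 1.00×10⁻³ Pa/m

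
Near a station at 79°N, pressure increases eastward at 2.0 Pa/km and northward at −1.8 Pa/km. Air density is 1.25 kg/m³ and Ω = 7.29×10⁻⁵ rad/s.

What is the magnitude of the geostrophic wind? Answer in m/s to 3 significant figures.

Coriolis parameter at 79°N:
f = 2Ω sin φ = 2 × 7.29×10⁻⁵ × sin 79° = 1.43×10⁻⁴ s⁻¹
Component geostrophic relations (x east, y north):
u_g = −(1/(fρ)) ∂P/∂y,  v_g = (1/(fρ)) ∂P/∂x
u_g = −(−1.8×10⁻³)/(1.43×10⁻⁴ × 1.25) = 10.1 m/s;  v_g = (2.0×10⁻³)/(1.43×10⁻⁴ × 1.25) = 11.2 m/s
|V_g| = √(u_g² + v_g²) = 15.0 m/s

15.0 m/s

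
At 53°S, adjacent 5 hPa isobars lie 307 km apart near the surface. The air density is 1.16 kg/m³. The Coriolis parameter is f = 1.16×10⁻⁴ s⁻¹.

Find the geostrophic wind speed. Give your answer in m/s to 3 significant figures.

Pressure gradient: |∂P/∂n| = 500 Pa / 307000 m = 1.63×10⁻³ Pa/m
Geostrophic balance (pressure-gradient force = Coriolis force):
V_g = (1/(fρ)) |∂P/∂n| = 1.63×10⁻³ / (1.16×10⁻⁴ × 1.16) = 12.1 m/s

12.1 m/s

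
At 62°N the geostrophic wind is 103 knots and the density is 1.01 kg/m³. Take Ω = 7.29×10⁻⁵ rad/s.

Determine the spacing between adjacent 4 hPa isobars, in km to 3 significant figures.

Coriolis parameter at 62°N:
f = 2Ω sin φ = 2 × 7.29×10⁻⁵ × sin 62° = 1.29×10⁻⁴ s⁻¹
Wind speed in SI: 103 knots = 53.0 m/s
Geostrophic balance rearranged: |∂P/∂n| = f ρ V_g
|∂P/∂n| = 1.29×10⁻⁴ × 1.01 × 53.0 = 6.89×10⁻³ Pa/m
Isobar spacing: Δn = ΔP/|∂P/∂n| = 400 Pa / 6.89×10⁻³ Pa/m = 58059 m ≈ 58.1 km

58.1 km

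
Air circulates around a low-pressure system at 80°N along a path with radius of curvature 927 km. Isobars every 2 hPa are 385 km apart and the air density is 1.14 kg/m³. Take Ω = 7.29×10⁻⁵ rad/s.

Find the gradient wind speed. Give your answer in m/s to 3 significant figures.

Coriolis parameter at 80°N:
f = 2Ω sin φ = 2 × 7.29×10⁻⁵ × sin 80° = 1.44×10⁻⁴ s⁻¹
Pressure gradient: |∂P/∂n| = 200 Pa / 385000 m = 5.19×10⁻⁴ Pa/m
Geostrophic speed: V_g = |∂P/∂n|/(fρ) = 5.19×10⁻⁴/(1.44×10⁻⁴ × 1.14) = 3.17 m/s
Around a low, centrifugal force acts outward with Coriolis, so pressure-gradient force balances both:
(1/ρ)|∂P/∂n| = fV + V²/R  →  V² + fR·V − fR·V_g = 0
With fR = 1.44×10⁻⁴ × 927×10³ m = 133 m/s:
V = [−fR + √((fR)² + 4 fR V_g)]/2 = [−133 + √(133² + 4×133×3.17)]/2 = 3.1 m/s
Subgeostrophic (V < V_g = 3.17 m/s), as expected around a low.

3.10 m/s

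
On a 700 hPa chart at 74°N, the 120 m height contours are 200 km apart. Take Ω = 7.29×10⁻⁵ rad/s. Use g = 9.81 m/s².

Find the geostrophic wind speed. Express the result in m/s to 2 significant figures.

42 m/s

Coriolis parameter at 74°N:
f = 2Ω sin φ = 2 × 7.29×10⁻⁵ × sin 74° = 1.40×10⁻⁴ s⁻¹
Height gradient: |∂Z/∂n| = 120 m / 200000 m = 6.00×10⁻⁴
On a pressure surface, geostrophic balance gives V_g = (g/f)|∂Z/∂n|:
V_g = 9.81 × 6.00×10⁻⁴ / 1.40×10⁻⁴ = 42.0 m/s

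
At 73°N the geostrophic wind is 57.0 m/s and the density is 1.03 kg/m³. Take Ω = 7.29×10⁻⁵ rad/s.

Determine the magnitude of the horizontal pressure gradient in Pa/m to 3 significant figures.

8.19×10⁻³ Pa/m

Coriolis parameter at 73°N:
f = 2Ω sin φ = 2 × 7.29×10⁻⁵ × sin 73° = 1.39×10⁻⁴ s⁻¹
Geostrophic balance rearranged: |∂P/∂n| = f ρ V_g
|∂P/∂n| = 1.39×10⁻⁴ × 1.03 × 57.0 = 8.19×10⁻³ Pa/m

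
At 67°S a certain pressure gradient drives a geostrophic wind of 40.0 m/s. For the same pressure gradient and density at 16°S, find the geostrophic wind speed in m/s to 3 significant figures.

134 m/s

With the same pressure gradient and density, V_g ∝ 1/f ∝ 1/sin φ.
V₂ = V₁ · sin φ₁ / sin φ₂ = 40.0 × sin 67° / sin 16°
V₂ = 40.0 × 0.9205/0.2756 = 134 m/s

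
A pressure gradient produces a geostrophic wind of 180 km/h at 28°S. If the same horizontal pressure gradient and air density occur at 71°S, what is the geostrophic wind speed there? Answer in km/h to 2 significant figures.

89 km/h

With the same pressure gradient and density, V_g ∝ 1/f ∝ 1/sin φ.
V₂ = V₁ · sin φ₁ / sin φ₂ = 180 × sin 28° / sin 71°
V₂ = 180 × 0.4695/0.9455 = 89 km/h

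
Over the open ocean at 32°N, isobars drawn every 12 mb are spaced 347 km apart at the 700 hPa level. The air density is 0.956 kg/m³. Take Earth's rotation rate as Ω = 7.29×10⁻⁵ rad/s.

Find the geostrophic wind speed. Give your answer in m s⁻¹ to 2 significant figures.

Coriolis parameter at 32°N:
f = 2Ω sin φ = 2 × 7.29×10⁻⁵ × sin 32° = 7.73×10⁻⁵ s⁻¹
Pressure gradient: |∂P/∂n| = 1200 Pa / 347000 m = 3.46×10⁻³ Pa/m
Geostrophic balance (pressure-gradient force = Coriolis force):
V_g = (1/(fρ)) |∂P/∂n| = 3.46×10⁻³ / (7.73×10⁻⁵ × 0.956) = 46.8 m/s

47 m s⁻¹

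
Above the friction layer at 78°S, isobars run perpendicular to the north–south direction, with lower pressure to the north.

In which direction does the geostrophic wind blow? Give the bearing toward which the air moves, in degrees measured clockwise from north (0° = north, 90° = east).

The pressure-gradient force points toward the north (bearing 000°).
Geostrophic balance: in the Southern Hemisphere the Coriolis force deflects motion to the left, so the geostrophic wind blows 90° to the left of the pressure-gradient force (low pressure on the right).
Rotating 000° by 90° counterclockwise gives 270° — the wind blows toward the west.

270°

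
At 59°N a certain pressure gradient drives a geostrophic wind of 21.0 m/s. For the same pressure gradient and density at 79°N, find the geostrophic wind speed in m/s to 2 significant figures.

18 m/s

With the same pressure gradient and density, V_g ∝ 1/f ∝ 1/sin φ.
V₂ = V₁ · sin φ₁ / sin φ₂ = 21.0 × sin 59° / sin 79°
V₂ = 21.0 × 0.8572/0.9816 = 18 m/s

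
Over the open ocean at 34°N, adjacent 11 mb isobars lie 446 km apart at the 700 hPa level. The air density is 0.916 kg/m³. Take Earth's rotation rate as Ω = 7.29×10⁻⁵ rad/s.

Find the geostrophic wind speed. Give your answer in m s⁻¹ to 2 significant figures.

Coriolis parameter at 34°N:
f = 2Ω sin φ = 2 × 7.29×10⁻⁵ × sin 34° = 8.15×10⁻⁵ s⁻¹
Pressure gradient: |∂P/∂n| = 1100 Pa / 446000 m = 2.47×10⁻³ Pa/m
Geostrophic balance (pressure-gradient force = Coriolis force):
V_g = (1/(fρ)) |∂P/∂n| = 2.47×10⁻³ / (8.15×10⁻⁵ × 0.916) = 33.0 m/s

33 m s⁻¹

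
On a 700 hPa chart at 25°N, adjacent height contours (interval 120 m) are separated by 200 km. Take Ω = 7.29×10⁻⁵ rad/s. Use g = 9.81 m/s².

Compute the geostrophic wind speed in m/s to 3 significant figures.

Coriolis parameter at 25°N:
f = 2Ω sin φ = 2 × 7.29×10⁻⁵ × sin 25° = 6.16×10⁻⁵ s⁻¹
Height gradient: |∂Z/∂n| = 120 m / 200000 m = 6.00×10⁻⁴
On a pressure surface, geostrophic balance gives V_g = (g/f)|∂Z/∂n|:
V_g = 9.81 × 6.00×10⁻⁴ / 6.16×10⁻⁵ = 95.5 m/s

95.5 m/s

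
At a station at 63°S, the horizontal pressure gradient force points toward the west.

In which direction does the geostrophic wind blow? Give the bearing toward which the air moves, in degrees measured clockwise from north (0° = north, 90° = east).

180°

The pressure-gradient force points toward the west (bearing 270°).
Geostrophic balance: in the Southern Hemisphere the Coriolis force deflects motion to the left, so the geostrophic wind blows 90° to the left of the pressure-gradient force (low pressure on the right).
Rotating 270° by 90° counterclockwise gives 180° — the wind blows toward the south.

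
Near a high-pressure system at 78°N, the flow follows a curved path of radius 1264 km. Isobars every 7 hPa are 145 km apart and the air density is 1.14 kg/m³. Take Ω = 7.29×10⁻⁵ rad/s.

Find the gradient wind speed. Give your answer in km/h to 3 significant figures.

Coriolis parameter at 78°N:
f = 2Ω sin φ = 2 × 7.29×10⁻⁵ × sin 78° = 1.43×10⁻⁴ s⁻¹
Pressure gradient: |∂P/∂n| = 700 Pa / 145000 m = 4.83×10⁻³ Pa/m
Geostrophic speed: V_g = |∂P/∂n|/(fρ) = 4.83×10⁻³/(1.43×10⁻⁴ × 1.14) = 29.7 m/s
Around a high, pressure-gradient force acts outward with centrifugal, so Coriolis balances both:
fV = (1/ρ)|∂P/∂n| + V²/R  →  V² − fR·V + fR·V_g = 0
With fR = 1.43×10⁻⁴ × 1264×10³ m = 180 m/s:
V = [fR − √((fR)² − 4 fR V_g)]/2 = [180 − √(180² − 4×180×29.7)]/2 = 37.5 m/s
Supergeostrophic (V > V_g = 29.7 m/s), as expected around a high.
Converting: 37.5 m/s × 3.6 = 135 km/h

135 km/h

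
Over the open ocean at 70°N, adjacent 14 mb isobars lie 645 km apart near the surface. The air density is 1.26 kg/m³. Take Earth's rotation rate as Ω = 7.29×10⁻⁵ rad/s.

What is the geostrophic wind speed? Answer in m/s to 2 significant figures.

13 m/s

Coriolis parameter at 70°N:
f = 2Ω sin φ = 2 × 7.29×10⁻⁵ × sin 70° = 1.37×10⁻⁴ s⁻¹
Pressure gradient: |∂P/∂n| = 1400 Pa / 645000 m = 2.17×10⁻³ Pa/m
Geostrophic balance (pressure-gradient force = Coriolis force):
V_g = (1/(fρ)) |∂P/∂n| = 2.17×10⁻³ / (1.37×10⁻⁴ × 1.26) = 12.6 m/s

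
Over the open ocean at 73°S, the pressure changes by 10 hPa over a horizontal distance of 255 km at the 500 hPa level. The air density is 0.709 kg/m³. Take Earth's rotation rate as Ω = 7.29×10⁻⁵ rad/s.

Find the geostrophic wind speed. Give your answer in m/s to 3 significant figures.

39.7 m/s

Coriolis parameter at 73°S:
f = 2Ω sin φ = 2 × 7.29×10⁻⁵ × sin 73° = 1.39×10⁻⁴ s⁻¹
Pressure gradient: |∂P/∂n| = 1000 Pa / 255000 m = 3.92×10⁻³ Pa/m
Geostrophic balance (pressure-gradient force = Coriolis force):
V_g = (1/(fρ)) |∂P/∂n| = 3.92×10⁻³ / (1.39×10⁻⁴ × 0.709) = 39.7 m/s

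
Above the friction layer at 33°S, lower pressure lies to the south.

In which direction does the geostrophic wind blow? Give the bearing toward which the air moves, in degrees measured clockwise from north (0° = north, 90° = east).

The pressure-gradient force points toward the south (bearing 180°).
Geostrophic balance: in the Southern Hemisphere the Coriolis force deflects motion to the left, so the geostrophic wind blows 90° to the left of the pressure-gradient force (low pressure on the right).
Rotating 180° by 90° counterclockwise gives 090° — the wind blows toward the east.

090°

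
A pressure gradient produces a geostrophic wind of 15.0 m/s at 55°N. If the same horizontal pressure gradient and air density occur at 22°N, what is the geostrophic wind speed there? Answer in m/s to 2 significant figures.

33 m/s

With the same pressure gradient and density, V_g ∝ 1/f ∝ 1/sin φ.
V₂ = V₁ · sin φ₁ / sin φ₂ = 15.0 × sin 55° / sin 22°
V₂ = 15.0 × 0.8192/0.3746 = 33 m/s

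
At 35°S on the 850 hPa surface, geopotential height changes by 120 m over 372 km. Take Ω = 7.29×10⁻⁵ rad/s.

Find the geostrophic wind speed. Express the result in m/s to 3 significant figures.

Coriolis parameter at 35°S:
f = 2Ω sin φ = 2 × 7.29×10⁻⁵ × sin 35° = 8.36×10⁻⁵ s⁻¹
Height gradient: |∂Z/∂n| = 120 m / 372000 m = 3.23×10⁻⁴
On a pressure surface, geostrophic balance gives V_g = (g/f)|∂Z/∂n|:
V_g = 9.81 × 3.23×10⁻⁴ / 8.36×10⁻⁵ = 37.8 m/s

37.8 m/s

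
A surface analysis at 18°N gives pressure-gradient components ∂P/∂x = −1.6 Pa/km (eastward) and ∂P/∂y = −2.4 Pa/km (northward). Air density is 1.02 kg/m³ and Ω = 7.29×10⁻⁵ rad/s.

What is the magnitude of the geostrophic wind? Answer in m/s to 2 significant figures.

63 m/s

Coriolis parameter at 18°N:
f = 2Ω sin φ = 2 × 7.29×10⁻⁵ × sin 18° = 4.51×10⁻⁵ s⁻¹
Component geostrophic relations (x east, y north):
u_g = −(1/(fρ)) ∂P/∂y,  v_g = (1/(fρ)) ∂P/∂x
u_g = −(−2.4×10⁻³)/(4.51×10⁻⁵ × 1.02) = 52.2 m/s;  v_g = (−1.6×10⁻³)/(4.51×10⁻⁵ × 1.02) = −34.8 m/s
|V_g| = √(u_g² + v_g²) = 62.8 m/s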